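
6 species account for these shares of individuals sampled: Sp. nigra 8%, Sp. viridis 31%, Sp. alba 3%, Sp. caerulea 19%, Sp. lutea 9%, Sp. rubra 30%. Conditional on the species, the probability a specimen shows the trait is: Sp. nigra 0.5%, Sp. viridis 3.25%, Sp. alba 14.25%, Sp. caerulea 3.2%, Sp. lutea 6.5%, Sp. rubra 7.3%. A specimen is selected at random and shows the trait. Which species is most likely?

Sp. rubra

Unnormalized posteriors (prior × likelihood):
  Sp. nigra: 0.08 × 0.005 = 0.0004
  Sp. viridis: 0.31 × 0.0325 = 0.010075
  Sp. alba: 0.03 × 0.1425 = 0.004275
  Sp. caerulea: 0.19 × 0.032 = 0.00608
  Sp. lutea: 0.09 × 0.065 = 0.00585
  Sp. rubra: 0.3 × 0.073 = 0.0219
Sum = 0.04858.
Largest term belongs to Sp. rubra, so Sp. rubra is most probable.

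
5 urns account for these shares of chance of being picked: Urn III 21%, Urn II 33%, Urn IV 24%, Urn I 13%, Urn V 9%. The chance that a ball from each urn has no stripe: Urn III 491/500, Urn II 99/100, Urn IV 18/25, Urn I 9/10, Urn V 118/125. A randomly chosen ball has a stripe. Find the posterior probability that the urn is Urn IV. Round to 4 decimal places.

0.7279

Taking complements, P(striped | each) = Urn III 0.018, Urn II 0.01, Urn IV 0.28, Urn I 0.1, Urn V 0.056.
Unnormalized posteriors (prior × likelihood):
  Urn III: 0.21 × 0.018 = 0.00378
  Urn II: 0.33 × 0.01 = 0.0033
  Urn IV: 0.24 × 0.28 = 0.0672
  Urn I: 0.13 × 0.1 = 0.013
  Urn V: 0.09 × 0.056 = 0.00504
Sum = 0.09232.
P(Urn IV | evidence) = 0.0672 / 0.09232 ≈ 0.7279.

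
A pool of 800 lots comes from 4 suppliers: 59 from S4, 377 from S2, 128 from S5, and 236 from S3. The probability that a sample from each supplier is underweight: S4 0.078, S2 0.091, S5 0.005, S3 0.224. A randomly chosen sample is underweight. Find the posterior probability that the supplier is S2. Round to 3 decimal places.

Prior × likelihood for each hypothesis:
  S4: 0.07375 × 0.078 = 0.0057525
  S2: 0.47125 × 0.091 = 0.04288375
  S5: 0.16 × 0.005 = 0.0008
  S3: 0.295 × 0.224 = 0.06608
Normalizing constant = 0.11551625.
P(S2 | evidence) = 0.04288375 / 0.11551625 ≈ 0.371.

0.371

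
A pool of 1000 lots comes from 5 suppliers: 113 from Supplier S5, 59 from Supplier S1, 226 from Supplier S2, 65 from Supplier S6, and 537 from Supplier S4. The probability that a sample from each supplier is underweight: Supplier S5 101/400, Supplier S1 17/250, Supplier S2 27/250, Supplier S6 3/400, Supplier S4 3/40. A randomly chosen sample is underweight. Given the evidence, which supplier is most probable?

Supplier S4

Compute prior × likelihood for every hypothesis:
  Supplier S5: 0.113 × 0.2525 = 0.0285325
  Supplier S1: 0.059 × 0.068 = 0.004012
  Supplier S2: 0.226 × 0.108 = 0.024408
  Supplier S6: 0.065 × 0.0075 = 0.0004875
  Supplier S4: 0.537 × 0.075 = 0.040275
Total = 0.097715.
Largest term belongs to Supplier S4, so Supplier S4 is most probable.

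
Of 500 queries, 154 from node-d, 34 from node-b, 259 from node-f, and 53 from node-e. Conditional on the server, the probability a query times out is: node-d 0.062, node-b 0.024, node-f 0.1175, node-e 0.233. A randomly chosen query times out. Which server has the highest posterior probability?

node-f

Unnormalized posteriors (prior × likelihood):
  node-d: 0.308 × 0.062 = 0.019096
  node-b: 0.068 × 0.024 = 0.001632
  node-f: 0.518 × 0.1175 = 0.060865
  node-e: 0.106 × 0.233 = 0.024698
Sum = 0.106291.
Largest term belongs to node-f, so node-f is most probable.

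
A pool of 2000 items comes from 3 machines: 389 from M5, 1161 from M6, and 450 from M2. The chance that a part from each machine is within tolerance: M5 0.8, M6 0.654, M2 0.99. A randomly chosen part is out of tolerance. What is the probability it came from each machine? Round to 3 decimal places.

M5 0.161, M6 0.830, M2 0.009

Taking complements, P(oversize | each) = M5 0.2, M6 0.346, M2 0.01.
By Bayes' rule, posterior ∝ prior × likelihood:
  M5: 0.1945 × 0.2 = 0.0389
  M6: 0.5805 × 0.346 = 0.200853
  M2: 0.225 × 0.01 = 0.00225
Normalizing constant = 0.242003.
P(M5 | oversize) = 0.0389/0.242003 ≈ 0.161
P(M6 | oversize) = 0.200853/0.242003 ≈ 0.830
P(M2 | oversize) = 0.00225/0.242003 ≈ 0.009
(Check: 0.161+0.830+0.009 = 1.000.)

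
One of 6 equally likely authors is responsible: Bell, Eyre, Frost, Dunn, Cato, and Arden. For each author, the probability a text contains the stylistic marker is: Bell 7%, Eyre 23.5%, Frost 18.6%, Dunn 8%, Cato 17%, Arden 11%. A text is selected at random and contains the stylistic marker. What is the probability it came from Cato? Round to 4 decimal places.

With a uniform prior (1/6 each), posterior ∝ likelihood:
  Bell: 0.07
  Eyre: 0.235
  Frost: 0.186
  Dunn: 0.08
  Cato: 0.17
  Arden: 0.11
Total = 0.851.
P(Cato | evidence) = 0.17 / 0.851 ≈ 0.1998.

0.1998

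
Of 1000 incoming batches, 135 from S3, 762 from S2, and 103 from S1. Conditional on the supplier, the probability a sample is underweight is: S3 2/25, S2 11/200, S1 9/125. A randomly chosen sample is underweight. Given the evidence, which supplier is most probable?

S2

By Bayes' rule, posterior ∝ prior × likelihood:
  S3: 0.135 × 0.08 = 0.0108
  S2: 0.762 × 0.055 = 0.04191
  S1: 0.103 × 0.072 = 0.007416
Normalizing constant = 0.060126.
Largest term belongs to S2, so S2 is most probable.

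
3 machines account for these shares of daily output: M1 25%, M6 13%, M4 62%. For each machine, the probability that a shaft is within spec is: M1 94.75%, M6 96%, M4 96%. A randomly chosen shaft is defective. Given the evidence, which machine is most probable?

Taking complements, P(defective | each) = M1 0.0525, M6 0.04, M4 0.04.
Compute prior × likelihood for every hypothesis:
  M1: 0.25 × 0.0525 = 0.013125
  M6: 0.13 × 0.04 = 0.0052
  M4: 0.62 × 0.04 = 0.0248
Sum = 0.043125.
Largest term belongs to M4, so M4 is most probable.

M4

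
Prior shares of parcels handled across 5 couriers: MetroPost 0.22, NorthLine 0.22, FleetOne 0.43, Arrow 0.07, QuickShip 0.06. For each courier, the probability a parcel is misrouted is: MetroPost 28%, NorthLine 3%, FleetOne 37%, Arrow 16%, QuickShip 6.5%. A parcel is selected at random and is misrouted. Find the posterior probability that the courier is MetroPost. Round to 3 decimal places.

Unnormalized posteriors (prior × likelihood):
  MetroPost: 0.22 × 0.28 = 0.0616
  NorthLine: 0.22 × 0.03 = 0.0066
  FleetOne: 0.43 × 0.37 = 0.1591
  Arrow: 0.07 × 0.16 = 0.0112
  QuickShip: 0.06 × 0.065 = 0.0039
Total = 0.2424.
P(MetroPost | evidence) = 0.0616 / 0.2424 ≈ 0.254.

0.254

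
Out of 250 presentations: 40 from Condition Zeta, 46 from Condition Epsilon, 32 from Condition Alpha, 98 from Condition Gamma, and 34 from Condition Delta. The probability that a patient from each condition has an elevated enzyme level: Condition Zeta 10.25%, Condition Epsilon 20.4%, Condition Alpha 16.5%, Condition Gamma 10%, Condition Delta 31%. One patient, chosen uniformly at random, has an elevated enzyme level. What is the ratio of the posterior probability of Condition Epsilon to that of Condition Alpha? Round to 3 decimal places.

By Bayes' rule, posterior ∝ prior × likelihood:
  Condition Zeta: 0.16 × 0.1025 = 0.0164
  Condition Epsilon: 0.184 × 0.204 = 0.037536
  Condition Alpha: 0.128 × 0.165 = 0.02112
  Condition Gamma: 0.392 × 0.1 = 0.0392
  Condition Delta: 0.136 × 0.31 = 0.04216
Total = 0.156416.
The ratio is 0.037536 / 0.02112 (the normalizer cancels) = 1.777.

1.777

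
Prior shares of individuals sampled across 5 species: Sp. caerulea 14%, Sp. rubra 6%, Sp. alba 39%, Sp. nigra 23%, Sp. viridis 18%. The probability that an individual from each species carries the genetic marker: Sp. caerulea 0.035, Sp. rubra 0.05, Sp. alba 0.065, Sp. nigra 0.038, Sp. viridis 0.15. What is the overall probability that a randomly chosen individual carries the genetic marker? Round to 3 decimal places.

0.069

By Bayes' rule, posterior ∝ prior × likelihood:
  Sp. caerulea: 0.14 × 0.035 = 0.0049
  Sp. rubra: 0.06 × 0.05 = 0.003
  Sp. alba: 0.39 × 0.065 = 0.02535
  Sp. nigra: 0.23 × 0.038 = 0.00874
  Sp. viridis: 0.18 × 0.15 = 0.027
P(marker) = 0.0049 + 0.003 + 0.02535 + 0.00874 + 0.027 = 0.06899 → 0.069.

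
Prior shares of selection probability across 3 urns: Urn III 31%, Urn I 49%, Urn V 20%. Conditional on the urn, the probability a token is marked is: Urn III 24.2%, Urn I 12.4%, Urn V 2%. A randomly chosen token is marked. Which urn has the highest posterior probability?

Urn III

Unnormalized posteriors (prior × likelihood):
  Urn III: 0.31 × 0.242 = 0.07502
  Urn I: 0.49 × 0.124 = 0.06076
  Urn V: 0.2 × 0.02 = 0.004
Normalizing constant = 0.13978.
Largest term belongs to Urn III, so Urn III is most probable.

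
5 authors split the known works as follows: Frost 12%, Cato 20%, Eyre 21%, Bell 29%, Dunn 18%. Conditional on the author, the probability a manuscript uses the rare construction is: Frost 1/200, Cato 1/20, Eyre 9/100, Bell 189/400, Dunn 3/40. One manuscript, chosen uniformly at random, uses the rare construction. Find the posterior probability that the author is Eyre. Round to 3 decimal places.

0.105

Prior × likelihood for each hypothesis:
  Frost: 0.12 × 0.005 = 0.0006
  Cato: 0.2 × 0.05 = 0.01
  Eyre: 0.21 × 0.09 = 0.0189
  Bell: 0.29 × 0.4725 = 0.137025
  Dunn: 0.18 × 0.075 = 0.0135
Total = 0.180025.
P(Eyre | evidence) = 0.0189 / 0.180025 ≈ 0.105.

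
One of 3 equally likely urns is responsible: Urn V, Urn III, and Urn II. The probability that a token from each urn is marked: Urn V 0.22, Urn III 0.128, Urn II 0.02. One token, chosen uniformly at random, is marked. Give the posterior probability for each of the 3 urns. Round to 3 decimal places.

With a uniform prior (1/3 each), posterior ∝ likelihood:
  Urn V: 0.22
  Urn III: 0.128
  Urn II: 0.02
Normalizing constant = 0.368.
P(Urn V | marked) = 0.22/0.368 ≈ 0.598
P(Urn III | marked) = 0.128/0.368 ≈ 0.348
P(Urn II | marked) = 0.02/0.368 ≈ 0.054

Urn V 0.598, Urn III 0.348, Urn II 0.054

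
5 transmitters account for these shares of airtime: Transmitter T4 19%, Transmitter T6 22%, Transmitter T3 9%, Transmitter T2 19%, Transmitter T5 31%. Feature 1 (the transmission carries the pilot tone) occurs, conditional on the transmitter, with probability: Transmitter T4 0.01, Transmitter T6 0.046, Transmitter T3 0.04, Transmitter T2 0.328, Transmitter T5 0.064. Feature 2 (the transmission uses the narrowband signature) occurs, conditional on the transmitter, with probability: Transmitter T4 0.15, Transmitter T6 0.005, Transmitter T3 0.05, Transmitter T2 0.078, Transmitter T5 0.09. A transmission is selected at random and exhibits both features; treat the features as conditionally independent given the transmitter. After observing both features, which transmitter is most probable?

Transmitter T2

Compute prior × likelihood for every hypothesis:
  Transmitter T4: 0.19 × 0.01 × 0.15 = 0.000285
  Transmitter T6: 0.22 × 0.046 × 0.005 = 0.0000506
  Transmitter T3: 0.09 × 0.04 × 0.05 = 0.00018
  Transmitter T2: 0.19 × 0.328 × 0.078 = 0.00486096
  Transmitter T5: 0.31 × 0.064 × 0.09 = 0.0017856
Sum = 0.00716216.
Largest term belongs to Transmitter T2, so Transmitter T2 is most probable.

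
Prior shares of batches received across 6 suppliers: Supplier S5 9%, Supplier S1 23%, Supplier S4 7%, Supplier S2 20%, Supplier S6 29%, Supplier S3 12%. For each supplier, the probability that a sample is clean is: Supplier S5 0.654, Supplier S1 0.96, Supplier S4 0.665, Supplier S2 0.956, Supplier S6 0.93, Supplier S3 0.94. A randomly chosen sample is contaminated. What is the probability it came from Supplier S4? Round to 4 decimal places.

Taking complements, P(contaminated | each) = Supplier S5 0.346, Supplier S1 0.04, Supplier S4 0.335, Supplier S2 0.044, Supplier S6 0.07, Supplier S3 0.06.
Compute prior × likelihood for every hypothesis:
  Supplier S5: 0.09 × 0.346 = 0.03114
  Supplier S1: 0.23 × 0.04 = 0.0092
  Supplier S4: 0.07 × 0.335 = 0.02345
  Supplier S2: 0.2 × 0.044 = 0.0088
  Supplier S6: 0.29 × 0.07 = 0.0203
  Supplier S3: 0.12 × 0.06 = 0.0072
Normalizing constant = 0.10009.
P(Supplier S4 | evidence) = 0.02345 / 0.10009 ≈ 0.2343.

0.2343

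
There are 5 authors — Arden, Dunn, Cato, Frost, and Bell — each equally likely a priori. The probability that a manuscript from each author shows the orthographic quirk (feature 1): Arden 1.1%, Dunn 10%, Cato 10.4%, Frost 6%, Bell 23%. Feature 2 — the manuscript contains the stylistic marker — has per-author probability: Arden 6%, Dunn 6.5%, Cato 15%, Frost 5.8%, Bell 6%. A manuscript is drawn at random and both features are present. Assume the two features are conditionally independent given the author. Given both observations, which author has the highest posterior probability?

Since the prior is uniform, the posterior is proportional to the likelihood:
  Arden: 0.011 × 0.06 = 0.00066
  Dunn: 0.1 × 0.065 = 0.0065
  Cato: 0.104 × 0.15 = 0.0156
  Frost: 0.06 × 0.058 = 0.00348
  Bell: 0.23 × 0.06 = 0.0138
Normalizing constant = 0.04004.
Largest term belongs to Cato, so Cato is most probable.

Cato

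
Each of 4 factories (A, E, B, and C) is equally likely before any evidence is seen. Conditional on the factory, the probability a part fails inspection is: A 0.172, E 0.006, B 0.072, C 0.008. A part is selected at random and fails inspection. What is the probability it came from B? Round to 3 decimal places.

0.279

Since the prior is uniform, the posterior is proportional to the likelihood:
  A: 0.172
  E: 0.006
  B: 0.072
  C: 0.008
Sum = 0.258.
P(B | evidence) = 0.072 / 0.258 ≈ 0.279.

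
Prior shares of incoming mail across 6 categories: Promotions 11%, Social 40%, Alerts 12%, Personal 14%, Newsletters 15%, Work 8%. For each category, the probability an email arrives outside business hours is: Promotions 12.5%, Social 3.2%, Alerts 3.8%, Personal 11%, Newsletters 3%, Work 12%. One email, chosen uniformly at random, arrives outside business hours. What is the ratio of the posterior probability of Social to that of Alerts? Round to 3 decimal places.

2.807

Prior × likelihood for each hypothesis:
  Promotions: 0.11 × 0.125 = 0.01375
  Social: 0.4 × 0.032 = 0.0128
  Alerts: 0.12 × 0.038 = 0.00456
  Personal: 0.14 × 0.11 = 0.0154
  Newsletters: 0.15 × 0.03 = 0.0045
  Work: 0.08 × 0.12 = 0.0096
Normalizing constant = 0.06061.
The ratio is 0.0128 / 0.00456 (the normalizer cancels) = 2.807.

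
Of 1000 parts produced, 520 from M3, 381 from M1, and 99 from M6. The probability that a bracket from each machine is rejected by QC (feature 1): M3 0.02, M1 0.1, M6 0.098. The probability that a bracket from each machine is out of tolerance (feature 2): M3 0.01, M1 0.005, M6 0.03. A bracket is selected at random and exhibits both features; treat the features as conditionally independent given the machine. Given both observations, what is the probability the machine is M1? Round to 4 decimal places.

Prior × likelihood for each hypothesis:
  M3: 0.52 × 0.02 × 0.01 = 0.000104
  M1: 0.381 × 0.1 × 0.005 = 0.0001905
  M6: 0.099 × 0.098 × 0.03 = 0.00029106
Sum = 0.00058556.
P(M1 | evidence) = 0.0001905 / 0.00058556 ≈ 0.3253.

0.3253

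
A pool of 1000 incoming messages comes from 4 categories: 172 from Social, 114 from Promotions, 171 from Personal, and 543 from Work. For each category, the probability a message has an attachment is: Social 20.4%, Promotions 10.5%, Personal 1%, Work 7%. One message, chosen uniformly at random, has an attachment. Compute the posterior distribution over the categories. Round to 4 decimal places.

Unnormalized posteriors (prior × likelihood):
  Social: 0.172 × 0.204 = 0.035088
  Promotions: 0.114 × 0.105 = 0.01197
  Personal: 0.171 × 0.01 = 0.00171
  Work: 0.543 × 0.07 = 0.03801
Normalizing constant = 0.086778.
P(Social | attachment) = 0.035088/0.086778 ≈ 0.4043
P(Promotions | attachment) = 0.01197/0.086778 ≈ 0.1379
P(Personal | attachment) = 0.00171/0.086778 ≈ 0.0197
P(Work | attachment) = 0.03801/0.086778 ≈ 0.4380

Social 0.4043, Promotions 0.1379, Personal 0.0197, Work 0.4380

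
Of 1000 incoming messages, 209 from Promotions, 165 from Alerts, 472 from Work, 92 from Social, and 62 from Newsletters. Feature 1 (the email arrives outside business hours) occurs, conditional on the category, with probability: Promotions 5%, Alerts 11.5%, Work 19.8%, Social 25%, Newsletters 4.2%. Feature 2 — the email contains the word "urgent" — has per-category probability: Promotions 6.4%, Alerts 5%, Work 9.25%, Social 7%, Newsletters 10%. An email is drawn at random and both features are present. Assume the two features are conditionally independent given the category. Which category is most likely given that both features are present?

Work

Prior × likelihood for each hypothesis:
  Promotions: 0.209 × 0.05 × 0.064 = 0.0006688
  Alerts: 0.165 × 0.115 × 0.05 = 0.00094875
  Work: 0.472 × 0.198 × 0.0925 = 0.00864468
  Social: 0.092 × 0.25 × 0.07 = 0.00161
  Newsletters: 0.062 × 0.042 × 0.1 = 0.0002604
Sum = 0.01213263.
Largest term belongs to Work, so Work is most probable.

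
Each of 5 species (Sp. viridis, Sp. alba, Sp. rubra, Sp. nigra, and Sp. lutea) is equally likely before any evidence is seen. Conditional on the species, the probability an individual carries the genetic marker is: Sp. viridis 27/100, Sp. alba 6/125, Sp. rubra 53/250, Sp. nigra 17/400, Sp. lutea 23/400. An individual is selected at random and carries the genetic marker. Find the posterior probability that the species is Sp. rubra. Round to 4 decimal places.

Since the prior is uniform, the posterior is proportional to the likelihood:
  Sp. viridis: 0.27
  Sp. alba: 0.048
  Sp. rubra: 0.212
  Sp. nigra: 0.0425
  Sp. lutea: 0.0575
Total = 0.63.
P(Sp. rubra | evidence) = 0.212 / 0.63 ≈ 0.3365.

0.3365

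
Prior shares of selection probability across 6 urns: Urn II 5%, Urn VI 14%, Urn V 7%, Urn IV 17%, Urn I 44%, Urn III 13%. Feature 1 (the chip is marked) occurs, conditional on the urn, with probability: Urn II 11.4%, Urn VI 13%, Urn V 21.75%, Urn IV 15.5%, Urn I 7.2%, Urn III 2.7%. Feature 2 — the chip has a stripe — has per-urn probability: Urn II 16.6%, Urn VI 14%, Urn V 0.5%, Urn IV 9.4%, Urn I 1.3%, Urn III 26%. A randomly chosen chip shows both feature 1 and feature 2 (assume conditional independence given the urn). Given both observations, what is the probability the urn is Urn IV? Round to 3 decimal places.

Prior × likelihood for each hypothesis:
  Urn II: 0.05 × 0.114 × 0.166 = 0.0009462
  Urn VI: 0.14 × 0.13 × 0.14 = 0.002548
  Urn V: 0.07 × 0.2175 × 0.005 = 0.000076125
  Urn IV: 0.17 × 0.155 × 0.094 = 0.0024769
  Urn I: 0.44 × 0.072 × 0.013 = 0.00041184
  Urn III: 0.13 × 0.027 × 0.26 = 0.0009126
Normalizing constant = 0.007371665.
P(Urn IV | evidence) = 0.0024769 / 0.007371665 ≈ 0.336.

0.336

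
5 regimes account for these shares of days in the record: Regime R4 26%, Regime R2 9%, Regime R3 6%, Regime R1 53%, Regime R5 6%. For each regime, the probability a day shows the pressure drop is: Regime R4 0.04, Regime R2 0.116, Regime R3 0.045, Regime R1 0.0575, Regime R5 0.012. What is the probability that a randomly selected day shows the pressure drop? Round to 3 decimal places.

0.055

By Bayes' rule, posterior ∝ prior × likelihood:
  Regime R4: 0.26 × 0.04 = 0.0104
  Regime R2: 0.09 × 0.116 = 0.01044
  Regime R3: 0.06 × 0.045 = 0.0027
  Regime R1: 0.53 × 0.0575 = 0.030475
  Regime R5: 0.06 × 0.012 = 0.00072
P(drop) = 0.0104 + 0.01044 + 0.0027 + 0.030475 + 0.00072 = 0.054735 → 0.055.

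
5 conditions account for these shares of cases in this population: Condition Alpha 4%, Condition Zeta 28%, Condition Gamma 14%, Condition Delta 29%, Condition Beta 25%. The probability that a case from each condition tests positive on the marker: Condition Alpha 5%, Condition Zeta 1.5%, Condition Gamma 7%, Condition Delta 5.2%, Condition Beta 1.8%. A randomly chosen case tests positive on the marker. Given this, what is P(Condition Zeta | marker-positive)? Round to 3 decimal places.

By Bayes' rule, posterior ∝ prior × likelihood:
  Condition Alpha: 0.04 × 0.05 = 0.002
  Condition Zeta: 0.28 × 0.015 = 0.0042
  Condition Gamma: 0.14 × 0.07 = 0.0098
  Condition Delta: 0.29 × 0.052 = 0.01508
  Condition Beta: 0.25 × 0.018 = 0.0045
Sum = 0.03558.
P(Condition Zeta | evidence) = 0.0042 / 0.03558 ≈ 0.118.

0.118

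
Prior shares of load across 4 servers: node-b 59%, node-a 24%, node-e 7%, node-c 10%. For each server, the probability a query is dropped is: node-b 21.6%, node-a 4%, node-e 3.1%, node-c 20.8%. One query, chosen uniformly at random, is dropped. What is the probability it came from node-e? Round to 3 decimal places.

0.014

By Bayes' rule, posterior ∝ prior × likelihood:
  node-b: 0.59 × 0.216 = 0.12744
  node-a: 0.24 × 0.04 = 0.0096
  node-e: 0.07 × 0.031 = 0.00217
  node-c: 0.1 × 0.208 = 0.0208
Sum = 0.16001.
P(node-e | evidence) = 0.00217 / 0.16001 ≈ 0.014.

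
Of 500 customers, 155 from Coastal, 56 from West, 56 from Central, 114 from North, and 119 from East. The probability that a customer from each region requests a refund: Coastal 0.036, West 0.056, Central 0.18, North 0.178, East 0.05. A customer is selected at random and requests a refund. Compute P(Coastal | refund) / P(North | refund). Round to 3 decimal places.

By Bayes' rule, posterior ∝ prior × likelihood:
  Coastal: 0.31 × 0.036 = 0.01116
  West: 0.112 × 0.056 = 0.006272
  Central: 0.112 × 0.18 = 0.02016
  North: 0.228 × 0.178 = 0.040584
  East: 0.238 × 0.05 = 0.0119
Total = 0.090076.
The ratio is 0.01116 / 0.040584 (the normalizer cancels) = 0.275.

0.275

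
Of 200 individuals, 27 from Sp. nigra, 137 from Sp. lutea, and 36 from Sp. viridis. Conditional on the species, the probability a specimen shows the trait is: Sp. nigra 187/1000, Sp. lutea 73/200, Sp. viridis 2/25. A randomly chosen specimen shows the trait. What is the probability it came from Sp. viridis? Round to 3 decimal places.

Compute prior × likelihood for every hypothesis:
  Sp. nigra: 0.135 × 0.187 = 0.025245
  Sp. lutea: 0.685 × 0.365 = 0.250025
  Sp. viridis: 0.18 × 0.08 = 0.0144
Sum = 0.28967.
P(Sp. viridis | evidence) = 0.0144 / 0.28967 ≈ 0.050.

0.050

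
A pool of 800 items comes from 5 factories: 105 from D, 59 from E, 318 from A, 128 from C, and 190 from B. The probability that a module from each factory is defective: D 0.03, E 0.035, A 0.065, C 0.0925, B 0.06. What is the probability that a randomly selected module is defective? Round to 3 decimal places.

Unnormalized posteriors (prior × likelihood):
  D: 0.13125 × 0.03 = 0.0039375
  E: 0.07375 × 0.035 = 0.00258125
  A: 0.3975 × 0.065 = 0.0258375
  C: 0.16 × 0.0925 = 0.0148
  B: 0.2375 × 0.06 = 0.01425
P(defective) = 0.0039375 + 0.00258125 + 0.0258375 + 0.0148 + 0.01425 = 0.06140625 → 0.061.

0.061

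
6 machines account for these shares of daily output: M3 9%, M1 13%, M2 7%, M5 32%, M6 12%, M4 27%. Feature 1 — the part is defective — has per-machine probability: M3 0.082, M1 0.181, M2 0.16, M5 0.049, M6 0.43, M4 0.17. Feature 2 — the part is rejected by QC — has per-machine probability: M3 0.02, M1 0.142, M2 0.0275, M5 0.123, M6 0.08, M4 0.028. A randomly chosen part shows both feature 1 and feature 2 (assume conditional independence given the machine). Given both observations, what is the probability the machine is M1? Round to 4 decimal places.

0.3000

Prior × likelihood for each hypothesis:
  M3: 0.09 × 0.082 × 0.02 = 0.0001476
  M1: 0.13 × 0.181 × 0.142 = 0.00334126
  M2: 0.07 × 0.16 × 0.0275 = 0.000308
  M5: 0.32 × 0.049 × 0.123 = 0.00192864
  M6: 0.12 × 0.43 × 0.08 = 0.004128
  M4: 0.27 × 0.17 × 0.028 = 0.0012852
Total = 0.0111387.
P(M1 | evidence) = 0.00334126 / 0.0111387 ≈ 0.3000.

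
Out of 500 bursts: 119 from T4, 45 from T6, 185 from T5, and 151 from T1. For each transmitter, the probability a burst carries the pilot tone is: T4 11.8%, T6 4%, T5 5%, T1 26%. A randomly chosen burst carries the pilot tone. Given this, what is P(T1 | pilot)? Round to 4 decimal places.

0.6101

Prior × likelihood for each hypothesis:
  T4: 0.238 × 0.118 = 0.028084
  T6: 0.09 × 0.04 = 0.0036
  T5: 0.37 × 0.05 = 0.0185
  T1: 0.302 × 0.26 = 0.07852
Normalizing constant = 0.128704.
P(T1 | evidence) = 0.07852 / 0.128704 ≈ 0.6101.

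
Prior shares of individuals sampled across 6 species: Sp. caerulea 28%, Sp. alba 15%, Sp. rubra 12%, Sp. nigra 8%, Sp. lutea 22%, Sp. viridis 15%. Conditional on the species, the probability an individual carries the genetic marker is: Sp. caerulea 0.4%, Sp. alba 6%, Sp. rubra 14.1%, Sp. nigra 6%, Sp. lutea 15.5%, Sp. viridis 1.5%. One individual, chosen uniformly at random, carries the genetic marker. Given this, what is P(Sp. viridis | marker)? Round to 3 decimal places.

Compute prior × likelihood for every hypothesis:
  Sp. caerulea: 0.28 × 0.004 = 0.00112
  Sp. alba: 0.15 × 0.06 = 0.009
  Sp. rubra: 0.12 × 0.141 = 0.01692
  Sp. nigra: 0.08 × 0.06 = 0.0048
  Sp. lutea: 0.22 × 0.155 = 0.0341
  Sp. viridis: 0.15 × 0.015 = 0.00225
Total = 0.06819.
P(Sp. viridis | evidence) = 0.00225 / 0.06819 ≈ 0.033.

0.033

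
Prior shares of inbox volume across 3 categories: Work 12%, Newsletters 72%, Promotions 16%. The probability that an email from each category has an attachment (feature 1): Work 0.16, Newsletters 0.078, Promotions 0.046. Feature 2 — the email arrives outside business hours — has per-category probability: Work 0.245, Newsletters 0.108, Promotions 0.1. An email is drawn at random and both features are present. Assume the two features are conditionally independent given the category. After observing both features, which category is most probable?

Newsletters

Prior × likelihood for each hypothesis:
  Work: 0.12 × 0.16 × 0.245 = 0.004704
  Newsletters: 0.72 × 0.078 × 0.108 = 0.00606528
  Promotions: 0.16 × 0.046 × 0.1 = 0.000736
Total = 0.01150528.
Largest term belongs to Newsletters, so Newsletters is most probable.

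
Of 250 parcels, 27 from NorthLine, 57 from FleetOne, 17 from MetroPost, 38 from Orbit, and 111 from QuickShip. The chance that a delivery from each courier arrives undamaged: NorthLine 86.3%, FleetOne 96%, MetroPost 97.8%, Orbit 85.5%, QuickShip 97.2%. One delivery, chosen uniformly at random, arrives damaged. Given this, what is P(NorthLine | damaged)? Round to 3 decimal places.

Taking complements, P(damaged | each) = NorthLine 0.137, FleetOne 0.04, MetroPost 0.022, Orbit 0.145, QuickShip 0.028.
Prior × likelihood for each hypothesis:
  NorthLine: 0.108 × 0.137 = 0.014796
  FleetOne: 0.228 × 0.04 = 0.00912
  MetroPost: 0.068 × 0.022 = 0.001496
  Orbit: 0.152 × 0.145 = 0.02204
  QuickShip: 0.444 × 0.028 = 0.012432
Normalizing constant = 0.059884.
P(NorthLine | evidence) = 0.014796 / 0.059884 ≈ 0.247.

0.247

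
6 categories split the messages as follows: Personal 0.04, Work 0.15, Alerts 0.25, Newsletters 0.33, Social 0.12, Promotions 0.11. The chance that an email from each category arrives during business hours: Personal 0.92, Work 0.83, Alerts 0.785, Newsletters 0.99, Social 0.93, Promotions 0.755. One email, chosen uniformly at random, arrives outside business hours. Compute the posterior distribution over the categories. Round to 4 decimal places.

Taking complements, P(off-hours | each) = Personal 0.08, Work 0.17, Alerts 0.215, Newsletters 0.01, Social 0.07, Promotions 0.245.
Unnormalized posteriors (prior × likelihood):
  Personal: 0.04 × 0.08 = 0.0032
  Work: 0.15 × 0.17 = 0.0255
  Alerts: 0.25 × 0.215 = 0.05375
  Newsletters: 0.33 × 0.01 = 0.0033
  Social: 0.12 × 0.07 = 0.0084
  Promotions: 0.11 × 0.245 = 0.02695
Normalizing constant = 0.1211.
P(Personal | off-hours) = 0.0032/0.1211 ≈ 0.0264
P(Work | off-hours) = 0.0255/0.1211 ≈ 0.2106
P(Alerts | off-hours) = 0.05375/0.1211 ≈ 0.4438
P(Newsletters | off-hours) = 0.0033/0.1211 ≈ 0.0273
P(Social | off-hours) = 0.0084/0.1211 ≈ 0.0694
P(Promotions | off-hours) = 0.02695/0.1211 ≈ 0.2225

Personal 0.0264, Work 0.2106, Alerts 0.4438, Newsletters 0.0273, Social 0.0694, Promotions 0.2225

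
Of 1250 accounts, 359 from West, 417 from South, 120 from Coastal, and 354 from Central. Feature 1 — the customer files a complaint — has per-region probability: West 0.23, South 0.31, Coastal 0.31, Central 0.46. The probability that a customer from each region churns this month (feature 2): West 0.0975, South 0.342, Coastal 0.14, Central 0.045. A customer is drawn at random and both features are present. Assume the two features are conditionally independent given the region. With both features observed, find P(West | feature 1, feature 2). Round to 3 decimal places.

0.124

Unnormalized posteriors (prior × likelihood):
  West: 0.2872 × 0.23 × 0.0975 = 0.00644046
  South: 0.3336 × 0.31 × 0.342 = 0.035368272
  Coastal: 0.096 × 0.31 × 0.14 = 0.0041664
  Central: 0.2832 × 0.46 × 0.045 = 0.00586224
Sum = 0.051837372.
P(West | evidence) = 0.00644046 / 0.051837372 ≈ 0.124.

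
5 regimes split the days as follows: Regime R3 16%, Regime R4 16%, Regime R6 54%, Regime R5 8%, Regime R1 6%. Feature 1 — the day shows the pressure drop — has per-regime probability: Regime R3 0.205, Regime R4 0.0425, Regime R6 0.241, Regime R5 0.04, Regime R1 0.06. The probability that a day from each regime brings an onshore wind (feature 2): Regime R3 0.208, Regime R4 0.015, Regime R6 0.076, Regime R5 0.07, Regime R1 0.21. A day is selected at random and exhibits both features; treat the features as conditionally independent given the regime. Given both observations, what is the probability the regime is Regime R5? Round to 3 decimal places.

0.013

Compute prior × likelihood for every hypothesis:
  Regime R3: 0.16 × 0.205 × 0.208 = 0.0068224
  Regime R4: 0.16 × 0.0425 × 0.015 = 0.000102
  Regime R6: 0.54 × 0.241 × 0.076 = 0.00989064
  Regime R5: 0.08 × 0.04 × 0.07 = 0.000224
  Regime R1: 0.06 × 0.06 × 0.21 = 0.000756
Normalizing constant = 0.01779504.
P(Regime R5 | evidence) = 0.000224 / 0.01779504 ≈ 0.013.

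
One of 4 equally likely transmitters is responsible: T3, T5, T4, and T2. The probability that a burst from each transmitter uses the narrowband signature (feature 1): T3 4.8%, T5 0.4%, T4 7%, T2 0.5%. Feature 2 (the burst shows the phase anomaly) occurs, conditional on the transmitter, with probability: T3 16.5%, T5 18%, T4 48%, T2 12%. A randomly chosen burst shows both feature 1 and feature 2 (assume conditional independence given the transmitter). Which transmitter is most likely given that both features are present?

With a uniform prior (1/4 each), posterior ∝ likelihood:
  T3: 0.048 × 0.165 = 0.00792
  T5: 0.004 × 0.18 = 0.00072
  T4: 0.07 × 0.48 = 0.0336
  T2: 0.005 × 0.12 = 0.0006
Sum = 0.04284.
Largest term belongs to T4, so T4 is most probable.

T4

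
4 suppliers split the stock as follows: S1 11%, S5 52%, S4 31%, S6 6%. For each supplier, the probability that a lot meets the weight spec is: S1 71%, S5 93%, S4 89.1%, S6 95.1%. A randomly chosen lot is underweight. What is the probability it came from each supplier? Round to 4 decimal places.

Taking complements, P(underweight | each) = S1 0.29, S5 0.07, S4 0.109, S6 0.049.
Compute prior × likelihood for every hypothesis:
  S1: 0.11 × 0.29 = 0.0319
  S5: 0.52 × 0.07 = 0.0364
  S4: 0.31 × 0.109 = 0.03379
  S6: 0.06 × 0.049 = 0.00294
Sum = 0.10503.
P(S1 | underweight) = 0.0319/0.10503 ≈ 0.3037
P(S5 | underweight) = 0.0364/0.10503 ≈ 0.3466
P(S4 | underweight) = 0.03379/0.10503 ≈ 0.3217
P(S6 | underweight) = 0.00294/0.10503 ≈ 0.0280
(Check: 0.3037+0.3466+0.3217+0.0280 = 1.0000.)

S1 0.3037, S5 0.3466, S4 0.3217, S6 0.0280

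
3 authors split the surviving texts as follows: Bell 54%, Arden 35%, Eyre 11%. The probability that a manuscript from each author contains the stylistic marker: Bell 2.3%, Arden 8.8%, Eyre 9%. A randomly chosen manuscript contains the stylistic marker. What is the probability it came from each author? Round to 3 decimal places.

Bell 0.234, Arden 0.580, Eyre 0.186

Unnormalized posteriors (prior × likelihood):
  Bell: 0.54 × 0.023 = 0.01242
  Arden: 0.35 × 0.088 = 0.0308
  Eyre: 0.11 × 0.09 = 0.0099
Total = 0.05312.
P(Bell | marker) = 0.01242/0.05312 ≈ 0.234
P(Arden | marker) = 0.0308/0.05312 ≈ 0.580
P(Eyre | marker) = 0.0099/0.05312 ≈ 0.186
(Check: 0.234+0.580+0.186 = 1.000.)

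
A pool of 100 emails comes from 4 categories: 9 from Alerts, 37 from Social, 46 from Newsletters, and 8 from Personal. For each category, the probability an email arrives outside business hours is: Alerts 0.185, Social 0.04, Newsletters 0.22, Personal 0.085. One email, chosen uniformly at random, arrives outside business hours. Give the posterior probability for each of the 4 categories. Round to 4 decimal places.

Alerts 0.1194, Social 0.1061, Newsletters 0.7257, Personal 0.0488

Compute prior × likelihood for every hypothesis:
  Alerts: 0.09 × 0.185 = 0.01665
  Social: 0.37 × 0.04 = 0.0148
  Newsletters: 0.46 × 0.22 = 0.1012
  Personal: 0.08 × 0.085 = 0.0068
Normalizing constant = 0.13945.
P(Alerts | off-hours) = 0.01665/0.13945 ≈ 0.1194
P(Social | off-hours) = 0.0148/0.13945 ≈ 0.1061
P(Newsletters | off-hours) = 0.1012/0.13945 ≈ 0.7257
P(Personal | off-hours) = 0.0068/0.13945 ≈ 0.0488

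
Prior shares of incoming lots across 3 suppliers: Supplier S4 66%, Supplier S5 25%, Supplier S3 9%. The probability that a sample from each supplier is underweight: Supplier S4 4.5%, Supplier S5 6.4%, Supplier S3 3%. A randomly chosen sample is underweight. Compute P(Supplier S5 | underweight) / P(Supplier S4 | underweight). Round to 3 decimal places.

Prior × likelihood for each hypothesis:
  Supplier S4: 0.66 × 0.045 = 0.0297
  Supplier S5: 0.25 × 0.064 = 0.016
  Supplier S3: 0.09 × 0.03 = 0.0027
Normalizing constant = 0.0484.
The ratio is 0.016 / 0.0297 (the normalizer cancels) = 0.539.

0.539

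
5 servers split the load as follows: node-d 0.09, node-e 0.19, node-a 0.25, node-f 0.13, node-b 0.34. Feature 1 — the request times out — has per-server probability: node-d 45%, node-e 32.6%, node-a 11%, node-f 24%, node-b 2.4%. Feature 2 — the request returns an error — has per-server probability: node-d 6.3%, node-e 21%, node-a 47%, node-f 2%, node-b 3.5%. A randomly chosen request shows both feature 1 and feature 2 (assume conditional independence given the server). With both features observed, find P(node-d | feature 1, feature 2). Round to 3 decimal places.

Unnormalized posteriors (prior × likelihood):
  node-d: 0.09 × 0.45 × 0.063 = 0.0025515
  node-e: 0.19 × 0.326 × 0.21 = 0.0130074
  node-a: 0.25 × 0.11 × 0.47 = 0.012925
  node-f: 0.13 × 0.24 × 0.02 = 0.000624
  node-b: 0.34 × 0.024 × 0.035 = 0.0002856
Total = 0.0293935.
P(node-d | evidence) = 0.0025515 / 0.0293935 ≈ 0.087.

0.087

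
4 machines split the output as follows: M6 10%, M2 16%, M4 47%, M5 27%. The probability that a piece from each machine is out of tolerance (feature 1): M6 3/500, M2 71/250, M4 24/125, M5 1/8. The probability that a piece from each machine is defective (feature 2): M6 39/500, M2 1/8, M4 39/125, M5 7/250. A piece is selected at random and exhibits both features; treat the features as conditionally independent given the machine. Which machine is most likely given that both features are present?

M4

Compute prior × likelihood for every hypothesis:
  M6: 0.1 × 0.006 × 0.078 = 0.0000468
  M2: 0.16 × 0.284 × 0.125 = 0.00568
  M4: 0.47 × 0.192 × 0.312 = 0.02815488
  M5: 0.27 × 0.125 × 0.028 = 0.000945
Sum = 0.03482668.
Largest term belongs to M4, so M4 is most probable.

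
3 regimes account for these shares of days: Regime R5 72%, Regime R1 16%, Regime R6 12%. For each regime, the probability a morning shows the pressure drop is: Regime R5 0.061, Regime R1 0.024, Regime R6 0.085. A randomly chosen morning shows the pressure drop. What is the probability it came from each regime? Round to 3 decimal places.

By Bayes' rule, posterior ∝ prior × likelihood:
  Regime R5: 0.72 × 0.061 = 0.04392
  Regime R1: 0.16 × 0.024 = 0.00384
  Regime R6: 0.12 × 0.085 = 0.0102
Total = 0.05796.
P(Regime R5 | drop) = 0.04392/0.05796 ≈ 0.758
P(Regime R1 | drop) = 0.00384/0.05796 ≈ 0.066
P(Regime R6 | drop) = 0.0102/0.05796 ≈ 0.176

Regime R5 0.758, Regime R1 0.066, Regime R6 0.176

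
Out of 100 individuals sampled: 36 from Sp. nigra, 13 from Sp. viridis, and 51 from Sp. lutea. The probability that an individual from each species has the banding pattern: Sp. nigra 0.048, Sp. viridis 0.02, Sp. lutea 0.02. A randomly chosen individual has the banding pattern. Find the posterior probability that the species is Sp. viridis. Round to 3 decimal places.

Unnormalized posteriors (prior × likelihood):
  Sp. nigra: 0.36 × 0.048 = 0.01728
  Sp. viridis: 0.13 × 0.02 = 0.0026
  Sp. lutea: 0.51 × 0.02 = 0.0102
Normalizing constant = 0.03008.
P(Sp. viridis | evidence) = 0.0026 / 0.03008 ≈ 0.086.

0.086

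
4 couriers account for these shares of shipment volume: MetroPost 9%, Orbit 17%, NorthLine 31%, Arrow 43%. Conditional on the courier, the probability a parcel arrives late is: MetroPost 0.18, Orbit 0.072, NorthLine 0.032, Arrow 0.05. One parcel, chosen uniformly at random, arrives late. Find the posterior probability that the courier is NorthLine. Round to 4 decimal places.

0.1657

Unnormalized posteriors (prior × likelihood):
  MetroPost: 0.09 × 0.18 = 0.0162
  Orbit: 0.17 × 0.072 = 0.01224
  NorthLine: 0.31 × 0.032 = 0.00992
  Arrow: 0.43 × 0.05 = 0.0215
Sum = 0.05986.
P(NorthLine | evidence) = 0.00992 / 0.05986 ≈ 0.1657.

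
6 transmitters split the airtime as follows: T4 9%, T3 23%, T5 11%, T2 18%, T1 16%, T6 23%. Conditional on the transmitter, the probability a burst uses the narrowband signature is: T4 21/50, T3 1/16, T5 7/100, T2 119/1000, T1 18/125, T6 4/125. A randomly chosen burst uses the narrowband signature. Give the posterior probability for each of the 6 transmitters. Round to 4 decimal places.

T4 0.3384, T3 0.1287, T5 0.0689, T2 0.1918, T1 0.2063, T6 0.0659

By Bayes' rule, posterior ∝ prior × likelihood:
  T4: 0.09 × 0.42 = 0.0378
  T3: 0.23 × 0.0625 = 0.014375
  T5: 0.11 × 0.07 = 0.0077
  T2: 0.18 × 0.119 = 0.02142
  T1: 0.16 × 0.144 = 0.02304
  T6: 0.23 × 0.032 = 0.00736
Sum = 0.111695.
P(T4 | narrowband) = 0.0378/0.111695 ≈ 0.3384
P(T3 | narrowband) = 0.014375/0.111695 ≈ 0.1287
P(T5 | narrowband) = 0.0077/0.111695 ≈ 0.0689
P(T2 | narrowband) = 0.02142/0.111695 ≈ 0.1918
P(T1 | narrowband) = 0.02304/0.111695 ≈ 0.2063
P(T6 | narrowband) = 0.00736/0.111695 ≈ 0.0659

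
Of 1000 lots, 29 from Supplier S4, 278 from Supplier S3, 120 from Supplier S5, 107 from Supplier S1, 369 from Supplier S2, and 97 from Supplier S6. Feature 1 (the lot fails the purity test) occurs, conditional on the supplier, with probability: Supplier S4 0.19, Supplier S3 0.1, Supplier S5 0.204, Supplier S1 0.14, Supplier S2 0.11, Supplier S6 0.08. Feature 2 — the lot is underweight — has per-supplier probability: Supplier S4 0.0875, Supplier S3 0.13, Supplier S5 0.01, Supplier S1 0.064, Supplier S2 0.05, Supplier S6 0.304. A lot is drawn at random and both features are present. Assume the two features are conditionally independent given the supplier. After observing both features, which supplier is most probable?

Supplier S3

By Bayes' rule, posterior ∝ prior × likelihood:
  Supplier S4: 0.029 × 0.19 × 0.0875 = 0.000482125
  Supplier S3: 0.278 × 0.1 × 0.13 = 0.003614
  Supplier S5: 0.12 × 0.204 × 0.01 = 0.0002448
  Supplier S1: 0.107 × 0.14 × 0.064 = 0.00095872
  Supplier S2: 0.369 × 0.11 × 0.05 = 0.0020295
  Supplier S6: 0.097 × 0.08 × 0.304 = 0.00235904
Sum = 0.009688185.
Largest term belongs to Supplier S3, so Supplier S3 is most probable.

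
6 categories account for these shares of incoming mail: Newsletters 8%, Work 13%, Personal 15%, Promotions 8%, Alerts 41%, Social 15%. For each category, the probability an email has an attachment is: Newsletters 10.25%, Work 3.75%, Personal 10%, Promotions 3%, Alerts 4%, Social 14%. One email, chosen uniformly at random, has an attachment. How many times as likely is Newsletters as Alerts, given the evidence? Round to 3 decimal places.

0.500

Compute prior × likelihood for every hypothesis:
  Newsletters: 0.08 × 0.1025 = 0.0082
  Work: 0.13 × 0.0375 = 0.004875
  Personal: 0.15 × 0.1 = 0.015
  Promotions: 0.08 × 0.03 = 0.0024
  Alerts: 0.41 × 0.04 = 0.0164
  Social: 0.15 × 0.14 = 0.021
Normalizing constant = 0.067875.
The ratio is 0.0082 / 0.0164 (the normalizer cancels) = 0.500.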